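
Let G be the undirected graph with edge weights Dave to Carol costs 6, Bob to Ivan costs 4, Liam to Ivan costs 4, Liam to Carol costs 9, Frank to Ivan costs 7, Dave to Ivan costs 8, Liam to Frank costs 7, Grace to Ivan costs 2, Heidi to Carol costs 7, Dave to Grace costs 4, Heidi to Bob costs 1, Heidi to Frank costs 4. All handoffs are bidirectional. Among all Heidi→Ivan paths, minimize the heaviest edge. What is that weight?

4

A few of the Heidi→Ivan routes:
Heidi - Bob - Ivan: max(1, 4) = 4
Heidi - Frank - Liam - Ivan: max(4, 7, 4) = 7
Heidi - Carol - Dave - Grace - Ivan: max(7, 6, 4, 2) = 7
Heidi - Frank - Ivan: max(4, 7) = 7
Heidi - Carol - Dave - Ivan: max(7, 6, 8) = 8
Best route has worst link 4.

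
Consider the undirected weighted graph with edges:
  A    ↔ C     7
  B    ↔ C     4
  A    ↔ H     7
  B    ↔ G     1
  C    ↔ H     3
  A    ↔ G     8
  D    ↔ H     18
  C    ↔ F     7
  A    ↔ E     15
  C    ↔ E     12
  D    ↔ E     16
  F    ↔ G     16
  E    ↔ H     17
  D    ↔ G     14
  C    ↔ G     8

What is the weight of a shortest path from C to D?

19

Comparing a few candidate routes:
C → B → G → D: 4 + 1 + 14 = 19
C → G → D: 8 + 14 = 22
C → H → D: 3 + 18 = 21
The minimum is 19.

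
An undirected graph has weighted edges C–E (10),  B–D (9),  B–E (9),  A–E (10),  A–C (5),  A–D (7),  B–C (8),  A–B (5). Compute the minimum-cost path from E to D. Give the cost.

Some routes from E to D:
E -> C -> A -> D: 10 + 5 + 7 = 22
E -> B -> A -> D: 9 + 5 + 7 = 21
E -> A -> D: 10 + 7 = 17
E -> B -> D: 9 + 9 = 18
The minimum is 17.

17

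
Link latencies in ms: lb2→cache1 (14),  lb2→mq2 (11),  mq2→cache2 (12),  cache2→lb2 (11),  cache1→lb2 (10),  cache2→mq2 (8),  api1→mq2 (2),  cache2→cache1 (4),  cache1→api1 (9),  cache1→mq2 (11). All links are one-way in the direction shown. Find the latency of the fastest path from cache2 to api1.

13

Routes from cache2 to api1:
cache2→lb2→cache1→api1: 11 + 14 + 9 = 34
cache2→cache1→api1: 4 + 9 = 13
Best route has total 13 ms.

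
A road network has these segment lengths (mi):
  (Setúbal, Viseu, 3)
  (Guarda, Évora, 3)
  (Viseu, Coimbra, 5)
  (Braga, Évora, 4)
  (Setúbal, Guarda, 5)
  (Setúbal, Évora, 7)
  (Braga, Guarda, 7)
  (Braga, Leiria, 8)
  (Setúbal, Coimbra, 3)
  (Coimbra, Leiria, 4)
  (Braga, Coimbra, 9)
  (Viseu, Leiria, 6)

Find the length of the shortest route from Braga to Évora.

Some routes from Braga to Évora:
Braga -> Guarda -> Évora: 7 + 3 = 10
Braga -> Évora: 4
Braga -> Guarda -> Setúbal -> Évora: 7 + 5 + 7 = 19
Shortest: 4 mi.

4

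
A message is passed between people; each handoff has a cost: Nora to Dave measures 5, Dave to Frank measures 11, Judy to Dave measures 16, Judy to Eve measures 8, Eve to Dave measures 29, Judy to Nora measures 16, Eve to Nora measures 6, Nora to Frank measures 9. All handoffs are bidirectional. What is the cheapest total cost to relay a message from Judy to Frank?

23

Checking several routes:
Judy→Eve→Nora→Frank: 8 + 6 + 9 = 23
Judy→Dave→Frank: 16 + 11 = 27
Judy→Nora→Frank: 16 + 9 = 25
Judy→Eve→Nora→Dave→Frank: 8 + 6 + 5 + 11 = 30
Best route has total 23.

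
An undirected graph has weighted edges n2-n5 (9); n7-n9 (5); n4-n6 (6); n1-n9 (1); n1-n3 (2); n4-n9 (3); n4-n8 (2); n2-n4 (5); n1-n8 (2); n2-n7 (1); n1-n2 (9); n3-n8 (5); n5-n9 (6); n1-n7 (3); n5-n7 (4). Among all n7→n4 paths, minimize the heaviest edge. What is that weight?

Checking several routes:
n7-n1-n8-n4: max(3, 2, 2) = 3
n7-n9-n4: max(5, 3) = 5
n7-n1-n3-n8-n4: max(3, 2, 5, 2) = 5
n7-n1-n9-n4: max(3, 1, 3) = 3
n7-n9-n1-n3-n8-n4: max(5, 1, 2, 5, 2) = 5
n7-n9-n1-n8-n4: max(5, 1, 2, 2) = 5
Best route has worst link 3.

3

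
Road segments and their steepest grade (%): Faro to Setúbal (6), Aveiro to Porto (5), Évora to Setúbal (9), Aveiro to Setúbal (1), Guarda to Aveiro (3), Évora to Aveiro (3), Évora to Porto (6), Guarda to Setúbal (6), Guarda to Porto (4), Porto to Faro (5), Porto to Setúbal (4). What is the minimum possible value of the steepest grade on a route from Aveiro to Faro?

Checking several routes:
Aveiro -> Setúbal -> Porto -> Faro: max(1, 4, 5) = 5
Aveiro -> Porto -> Faro: max(5, 5) = 5
Aveiro -> Guarda -> Porto -> Faro: max(3, 4, 5) = 5
Aveiro -> Guarda -> Porto -> Setúbal -> Faro: max(3, 4, 4, 6) = 6
Aveiro -> Guarda -> Setúbal -> Faro: max(3, 6, 6) = 6
The minimum achievable maximum is 5%.

5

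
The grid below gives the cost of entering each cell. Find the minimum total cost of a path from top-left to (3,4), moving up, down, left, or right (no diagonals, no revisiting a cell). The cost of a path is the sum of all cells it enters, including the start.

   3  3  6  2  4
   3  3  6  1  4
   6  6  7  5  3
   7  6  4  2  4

26

One optimal route is (0,0)→(0,1)→(0,2)→(0,3)→(1,3)→(1,4)→(2,4)→(3,4).
Its cost is 3 + 3 + 6 + 2 + 1 + 4 + 3 + 4 = 26.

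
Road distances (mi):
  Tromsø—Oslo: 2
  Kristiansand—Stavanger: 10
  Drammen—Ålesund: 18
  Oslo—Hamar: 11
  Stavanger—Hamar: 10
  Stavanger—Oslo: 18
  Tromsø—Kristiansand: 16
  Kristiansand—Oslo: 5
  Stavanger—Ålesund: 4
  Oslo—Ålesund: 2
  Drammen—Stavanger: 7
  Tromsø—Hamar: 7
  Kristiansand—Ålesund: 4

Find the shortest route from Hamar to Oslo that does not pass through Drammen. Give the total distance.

Comparing a few candidate routes:
Hamar -> Stavanger -> Ålesund -> Oslo: 10 + 4 + 2 = 16
Hamar -> Stavanger -> Ålesund -> Kristiansand -> Oslo: 10 + 4 + 4 + 5 = 23
Hamar -> Stavanger -> Kristiansand -> Ålesund -> Oslo: 10 + 10 + 4 + 2 = 26
Hamar -> Oslo: 11
Hamar -> Tromsø -> Oslo: 7 + 2 = 9
Hamar -> Stavanger -> Kristiansand -> Oslo: 10 + 10 + 5 = 25
Shortest: 9 mi.

9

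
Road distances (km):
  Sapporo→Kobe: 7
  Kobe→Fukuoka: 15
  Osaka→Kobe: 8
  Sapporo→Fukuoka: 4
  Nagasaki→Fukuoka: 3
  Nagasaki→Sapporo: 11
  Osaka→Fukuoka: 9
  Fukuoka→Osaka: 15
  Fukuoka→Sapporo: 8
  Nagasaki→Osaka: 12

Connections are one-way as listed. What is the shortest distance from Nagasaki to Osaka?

12

Checking several routes:
Nagasaki -> Fukuoka -> Osaka: 3 + 15 = 18
Nagasaki -> Sapporo -> Fukuoka -> Osaka: 11 + 4 + 15 = 30
Nagasaki -> Osaka: 12
Best route has total 12 km.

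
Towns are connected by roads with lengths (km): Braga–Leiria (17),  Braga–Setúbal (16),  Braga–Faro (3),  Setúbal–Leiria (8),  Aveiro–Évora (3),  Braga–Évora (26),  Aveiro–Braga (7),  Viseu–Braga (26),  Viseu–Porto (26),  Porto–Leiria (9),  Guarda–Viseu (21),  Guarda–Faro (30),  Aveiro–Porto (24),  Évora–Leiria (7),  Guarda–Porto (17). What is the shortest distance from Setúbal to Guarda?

34

A few of the Setúbal→Guarda routes:
Setúbal → Leiria → Braga → Faro → Guarda: 8 + 17 + 3 + 30 = 58
Setúbal → Leiria → Porto → Guarda: 8 + 9 + 17 = 34
Setúbal → Leiria → Évora → Aveiro → Braga → Faro → Guarda: 8 + 7 + 3 + 7 + 3 + 30 = 58
Setúbal → Braga → Faro → Guarda: 16 + 3 + 30 = 49
Best route has total 34 km.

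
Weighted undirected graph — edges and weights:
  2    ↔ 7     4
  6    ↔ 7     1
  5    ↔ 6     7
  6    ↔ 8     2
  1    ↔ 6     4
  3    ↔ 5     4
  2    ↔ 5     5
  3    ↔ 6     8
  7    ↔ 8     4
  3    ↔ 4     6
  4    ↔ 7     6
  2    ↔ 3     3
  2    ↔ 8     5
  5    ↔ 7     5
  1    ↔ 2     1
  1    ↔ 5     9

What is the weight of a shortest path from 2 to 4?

Checking several routes:
2 -> 7 -> 4: 4 + 6 = 10
2 -> 8 -> 6 -> 7 -> 4: 5 + 2 + 1 + 6 = 14
2 -> 3 -> 4: 3 + 6 = 9
2 -> 8 -> 7 -> 4: 5 + 4 + 6 = 15
2 -> 1 -> 6 -> 7 -> 4: 1 + 4 + 1 + 6 = 12
2 -> 5 -> 3 -> 4: 5 + 4 + 6 = 15
The minimum is 9.

9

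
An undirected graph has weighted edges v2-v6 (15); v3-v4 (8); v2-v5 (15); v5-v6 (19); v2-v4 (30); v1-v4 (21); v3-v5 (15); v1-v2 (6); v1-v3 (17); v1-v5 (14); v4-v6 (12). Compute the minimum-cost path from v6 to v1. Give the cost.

Comparing a few candidate routes:
v6 -> v4 -> v1: 12 + 21 = 33
v6 -> v5 -> v1: 19 + 14 = 33
v6 -> v4 -> v3 -> v1: 12 + 8 + 17 = 37
v6 -> v2 -> v1: 15 + 6 = 21
v6 -> v5 -> v2 -> v1: 19 + 15 + 6 = 40
Shortest: 21.

21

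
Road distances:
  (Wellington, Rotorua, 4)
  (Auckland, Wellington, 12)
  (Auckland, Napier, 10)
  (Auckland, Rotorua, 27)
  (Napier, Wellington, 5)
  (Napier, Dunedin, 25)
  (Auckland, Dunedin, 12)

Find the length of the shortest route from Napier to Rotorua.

A few of the Napier→Rotorua routes:
Napier→Auckland→Wellington→Rotorua: 10 + 12 + 4 = 26
Napier→Wellington→Rotorua: 5 + 4 = 9
Napier→Auckland→Rotorua: 10 + 27 = 37
Shortest: 9.

9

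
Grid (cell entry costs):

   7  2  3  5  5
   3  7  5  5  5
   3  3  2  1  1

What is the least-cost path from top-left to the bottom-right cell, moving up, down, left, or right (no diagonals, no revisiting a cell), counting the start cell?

20

Take [0,0] → [1,0] → [2,0] → [2,1] → [2,2] → [2,3] → [2,4] for a total of 7 + 3 + 3 + 3 + 2 + 1 + 1 = 20.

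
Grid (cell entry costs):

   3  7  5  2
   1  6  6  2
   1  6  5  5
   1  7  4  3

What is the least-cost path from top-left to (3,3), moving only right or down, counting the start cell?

Path r0c0 -> r1c0 -> r2c0 -> r3c0 -> r3c1 -> r3c2 -> r3c3: 3 + 1 + 1 + 1 + 7 + 4 + 3 = 20.
(Top row then right column would cost 27.)

20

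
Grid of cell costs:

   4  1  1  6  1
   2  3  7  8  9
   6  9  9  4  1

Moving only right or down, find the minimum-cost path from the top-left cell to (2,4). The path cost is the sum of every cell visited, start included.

23

Best path: r0c0 → r0c1 → r0c2 → r0c3 → r0c4 → r1c4 → r2c4
Cost: 4 + 1 + 1 + 6 + 1 + 9 + 1 = 23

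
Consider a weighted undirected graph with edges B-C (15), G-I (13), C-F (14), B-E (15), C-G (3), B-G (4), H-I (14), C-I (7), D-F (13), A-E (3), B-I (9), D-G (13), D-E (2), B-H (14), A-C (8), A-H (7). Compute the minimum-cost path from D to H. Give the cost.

Some routes from D to H:
D - E - A - C - I - H: 2 + 3 + 8 + 7 + 14 = 34
D - E - B - H: 2 + 15 + 14 = 31
D - G - B - H: 13 + 4 + 14 = 31
D - E - A - C - G - B - H: 2 + 3 + 8 + 3 + 4 + 14 = 34
D - E - A - H: 2 + 3 + 7 = 12
D - G - C - A - H: 13 + 3 + 8 + 7 = 31
The minimum is 12.

12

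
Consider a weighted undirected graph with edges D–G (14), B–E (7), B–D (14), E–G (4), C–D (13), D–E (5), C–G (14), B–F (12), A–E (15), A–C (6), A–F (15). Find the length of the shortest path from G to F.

23

A few of the G→F routes:
G -> E -> A -> F: 4 + 15 + 15 = 34
G -> E -> B -> F: 4 + 7 + 12 = 23
G -> C -> A -> F: 14 + 6 + 15 = 35
Shortest: 23.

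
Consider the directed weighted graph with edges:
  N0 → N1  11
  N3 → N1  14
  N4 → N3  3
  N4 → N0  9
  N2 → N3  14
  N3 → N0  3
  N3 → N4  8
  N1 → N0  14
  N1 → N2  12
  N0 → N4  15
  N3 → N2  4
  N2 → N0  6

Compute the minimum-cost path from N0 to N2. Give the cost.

Routes from N0 to N2:
N0-N4-N3-N2: 15 + 3 + 4 = 22
N0-N4-N3-N1-N2: 15 + 3 + 14 + 12 = 44
N0-N1-N2: 11 + 12 = 23
The minimum is 22.

22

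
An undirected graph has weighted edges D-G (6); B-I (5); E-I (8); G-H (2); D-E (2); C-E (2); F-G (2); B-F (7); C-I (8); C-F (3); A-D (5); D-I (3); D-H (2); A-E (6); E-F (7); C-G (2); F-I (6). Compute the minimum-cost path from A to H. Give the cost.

7

Checking several routes:
A → D → G → H: 5 + 6 + 2 = 13
A → D → H: 5 + 2 = 7
A → E → C → G → H: 6 + 2 + 2 + 2 = 12
A → E → D → H: 6 + 2 + 2 = 10
The minimum is 7.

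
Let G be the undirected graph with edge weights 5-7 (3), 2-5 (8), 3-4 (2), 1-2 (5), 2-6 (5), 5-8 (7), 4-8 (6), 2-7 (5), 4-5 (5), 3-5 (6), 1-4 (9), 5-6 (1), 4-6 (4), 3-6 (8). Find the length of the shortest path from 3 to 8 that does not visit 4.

13

Paths from 3 to 8 avoiding 4:
3 -> 6 -> 2 -> 5 -> 8: 8 + 5 + 8 + 7 = 28
3 -> 5 -> 8: 6 + 7 = 13
3 -> 6 -> 2 -> 7 -> 5 -> 8: 8 + 5 + 5 + 3 + 7 = 28
3 -> 6 -> 5 -> 8: 8 + 1 + 7 = 16
Best route has total 13.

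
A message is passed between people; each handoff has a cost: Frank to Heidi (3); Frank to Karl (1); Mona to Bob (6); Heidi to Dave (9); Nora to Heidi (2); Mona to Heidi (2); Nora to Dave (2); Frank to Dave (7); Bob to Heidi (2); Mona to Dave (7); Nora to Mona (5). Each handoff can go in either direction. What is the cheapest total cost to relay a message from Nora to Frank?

5

A few of the Nora→Frank routes:
Nora → Dave → Heidi → Frank: 2 + 9 + 3 = 14
Nora → Mona → Heidi → Frank: 5 + 2 + 3 = 10
Nora → Dave → Frank: 2 + 7 = 9
Nora → Dave → Mona → Heidi → Frank: 2 + 7 + 2 + 3 = 14
Nora → Heidi → Frank: 2 + 3 = 5
Shortest: 5.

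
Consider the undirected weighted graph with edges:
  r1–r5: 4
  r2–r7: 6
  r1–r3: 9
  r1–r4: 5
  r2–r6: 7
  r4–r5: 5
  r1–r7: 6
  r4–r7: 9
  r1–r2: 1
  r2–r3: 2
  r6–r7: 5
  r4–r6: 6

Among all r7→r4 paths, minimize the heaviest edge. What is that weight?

6

Checking several routes:
r7 → r1 → r4: max(6, 5) = 6
r7 → r1 → r5 → r4: max(6, 4, 5) = 6
r7 → r2 → r1 → r4: max(6, 1, 5) = 6
r7 → r2 → r1 → r5 → r4: max(6, 1, 4, 5) = 6
Smallest bottleneck: 6.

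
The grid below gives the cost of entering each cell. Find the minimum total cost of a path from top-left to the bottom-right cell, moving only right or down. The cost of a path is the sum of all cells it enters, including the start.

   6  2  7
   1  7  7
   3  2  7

19

Path [0,0] -> [1,0] -> [2,0] -> [2,1] -> [2,2]: 6 + 1 + 3 + 2 + 7 = 19.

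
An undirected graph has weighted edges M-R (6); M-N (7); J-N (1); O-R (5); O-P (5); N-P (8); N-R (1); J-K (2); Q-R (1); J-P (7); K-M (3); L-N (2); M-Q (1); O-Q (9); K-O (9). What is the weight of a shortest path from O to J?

7

Checking several routes:
O→P→J: 5 + 7 = 12
O→R→N→J: 5 + 1 + 1 = 7
O→Q→R→N→J: 9 + 1 + 1 + 1 = 12
O→K→J: 9 + 2 = 11
O→R→Q→M→K→J: 5 + 1 + 1 + 3 + 2 = 12
Best route has total 7.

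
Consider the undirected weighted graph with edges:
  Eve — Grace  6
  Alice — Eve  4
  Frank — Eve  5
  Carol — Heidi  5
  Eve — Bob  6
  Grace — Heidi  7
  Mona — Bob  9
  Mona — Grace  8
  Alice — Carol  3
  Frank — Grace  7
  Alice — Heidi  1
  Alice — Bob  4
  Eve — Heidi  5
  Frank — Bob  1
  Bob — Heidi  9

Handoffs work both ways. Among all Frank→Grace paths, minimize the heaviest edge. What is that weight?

Some routes from Frank to Grace:
Frank-Bob-Alice-Carol-Heidi-Eve-Grace: max(1, 4, 3, 5, 5, 6) = 6
Frank-Bob-Alice-Heidi-Eve-Grace: max(1, 4, 1, 5, 6) = 6
Frank-Bob-Eve-Grace: max(1, 6, 6) = 6
Frank-Bob-Alice-Eve-Grace: max(1, 4, 4, 6) = 6
Best route has worst link 6.

6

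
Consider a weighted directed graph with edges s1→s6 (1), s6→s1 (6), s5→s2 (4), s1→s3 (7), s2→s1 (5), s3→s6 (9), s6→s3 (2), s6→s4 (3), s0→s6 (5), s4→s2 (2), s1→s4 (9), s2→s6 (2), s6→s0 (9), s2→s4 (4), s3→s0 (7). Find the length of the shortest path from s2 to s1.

Paths from s2 to s1:
s2 -> s6 -> s1: 2 + 6 = 8
s2 -> s1: 5
Best route has total 5.

5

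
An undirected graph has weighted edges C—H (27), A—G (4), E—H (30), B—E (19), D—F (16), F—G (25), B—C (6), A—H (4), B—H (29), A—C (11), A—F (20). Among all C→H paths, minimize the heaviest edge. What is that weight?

Paths from C to H:
C -> A -> H: max(11, 4) = 11
C -> B -> H: max(6, 29) = 29
C -> B -> E -> H: max(6, 19, 30) = 30
C -> H: max(27) = 27
The minimum achievable maximum is 11.

11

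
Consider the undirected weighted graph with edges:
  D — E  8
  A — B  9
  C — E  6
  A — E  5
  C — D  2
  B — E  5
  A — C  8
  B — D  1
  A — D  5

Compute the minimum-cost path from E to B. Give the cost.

Some routes from E to B:
E → C → D → B: 6 + 2 + 1 = 9
E → B: 5
E → D → B: 8 + 1 = 9
E → A → D → B: 5 + 5 + 1 = 11
The minimum is 5.

5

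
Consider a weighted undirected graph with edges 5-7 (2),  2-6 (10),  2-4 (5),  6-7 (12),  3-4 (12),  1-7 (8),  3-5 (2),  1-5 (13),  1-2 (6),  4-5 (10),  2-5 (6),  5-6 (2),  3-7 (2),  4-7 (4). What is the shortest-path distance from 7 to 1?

Some routes from 7 to 1:
7→1: 8
7→3→5→2→1: 2 + 2 + 6 + 6 = 16
7→5→2→1: 2 + 6 + 6 = 14
7→4→2→1: 4 + 5 + 6 = 15
7→5→1: 2 + 13 = 15
Best route has total 8.

8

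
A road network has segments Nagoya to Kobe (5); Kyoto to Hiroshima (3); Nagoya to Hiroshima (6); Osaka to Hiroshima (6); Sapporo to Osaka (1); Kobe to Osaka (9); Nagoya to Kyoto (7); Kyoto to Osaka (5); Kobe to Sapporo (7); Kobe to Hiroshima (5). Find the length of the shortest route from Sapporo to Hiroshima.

A few of the Sapporo→Hiroshima routes:
Sapporo -> Osaka -> Hiroshima: 1 + 6 = 7
Sapporo -> Kobe -> Hiroshima: 7 + 5 = 12
Sapporo -> Osaka -> Kyoto -> Hiroshima: 1 + 5 + 3 = 9
The minimum is 7.

7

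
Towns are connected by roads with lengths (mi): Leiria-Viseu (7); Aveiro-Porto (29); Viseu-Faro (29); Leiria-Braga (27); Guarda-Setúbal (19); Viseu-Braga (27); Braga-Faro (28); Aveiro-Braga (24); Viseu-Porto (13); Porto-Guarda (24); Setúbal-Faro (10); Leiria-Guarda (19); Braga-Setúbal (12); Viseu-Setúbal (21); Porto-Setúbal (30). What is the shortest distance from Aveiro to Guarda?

53

Comparing a few candidate routes:
Aveiro - Braga - Leiria - Guarda: 24 + 27 + 19 = 70
Aveiro - Braga - Setúbal - Guarda: 24 + 12 + 19 = 55
Aveiro - Porto - Guarda: 29 + 24 = 53
Aveiro - Porto - Viseu - Leiria - Guarda: 29 + 13 + 7 + 19 = 68
Best route has total 53 mi.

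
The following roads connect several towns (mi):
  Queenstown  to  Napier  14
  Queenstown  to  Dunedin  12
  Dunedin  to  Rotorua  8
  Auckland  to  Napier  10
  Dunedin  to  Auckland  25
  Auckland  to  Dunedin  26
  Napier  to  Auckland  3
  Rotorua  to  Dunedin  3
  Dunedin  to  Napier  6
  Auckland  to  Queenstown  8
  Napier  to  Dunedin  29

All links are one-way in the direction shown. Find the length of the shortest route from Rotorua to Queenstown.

20

Routes from Rotorua to Queenstown:
Rotorua -> Dunedin -> Auckland -> Queenstown: 3 + 25 + 8 = 36
Rotorua -> Dunedin -> Napier -> Auckland -> Queenstown: 3 + 6 + 3 + 8 = 20
The minimum is 20 mi.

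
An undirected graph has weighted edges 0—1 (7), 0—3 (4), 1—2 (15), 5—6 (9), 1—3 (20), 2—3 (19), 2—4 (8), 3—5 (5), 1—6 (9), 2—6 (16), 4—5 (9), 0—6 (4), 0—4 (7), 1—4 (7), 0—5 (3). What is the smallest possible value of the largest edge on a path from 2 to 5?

8

Some routes from 2 to 5:
2→4→1→0→5: max(8, 7, 7, 3) = 8
2→4→0→6→5: max(8, 7, 4, 9) = 9
2→4→1→0→3→5: max(8, 7, 7, 4, 5) = 8
2→4→0→1→6→5: max(8, 7, 7, 9, 9) = 9
2→4→0→3→5: max(8, 7, 4, 5) = 8
2→4→0→5: max(8, 7, 3) = 8
The minimum achievable maximum is 8.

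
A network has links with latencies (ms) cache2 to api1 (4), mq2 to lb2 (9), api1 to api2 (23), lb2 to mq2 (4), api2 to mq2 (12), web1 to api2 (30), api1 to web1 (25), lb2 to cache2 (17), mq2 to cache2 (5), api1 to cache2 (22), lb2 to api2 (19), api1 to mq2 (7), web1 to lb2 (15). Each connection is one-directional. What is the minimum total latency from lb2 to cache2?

9

Candidate routes:
lb2→mq2→cache2: 4 + 5 = 9
lb2→api2→mq2→cache2: 19 + 12 + 5 = 36
lb2→cache2: 17
The minimum is 9 ms.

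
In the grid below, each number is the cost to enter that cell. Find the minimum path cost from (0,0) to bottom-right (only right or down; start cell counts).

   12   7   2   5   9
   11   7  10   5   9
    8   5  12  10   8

48

Cheapest: r0c0 -> r0c1 -> r0c2 -> r0c3 -> r1c3 -> r1c4 -> r2c4
  12 + 7 + 2 + 5 + 5 + 9 + 8 = 48
(Top row then right column would cost 52.)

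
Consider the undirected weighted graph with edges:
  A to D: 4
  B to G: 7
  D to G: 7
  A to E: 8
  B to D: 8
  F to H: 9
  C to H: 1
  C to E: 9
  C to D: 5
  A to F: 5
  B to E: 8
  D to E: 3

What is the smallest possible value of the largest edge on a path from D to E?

Checking several routes:
D - C - H - F - A - E: max(5, 1, 9, 5, 8) = 9
D - E: max(3) = 3
D - B - E: max(8, 8) = 8
D - A - E: max(4, 8) = 8
D - G - B - E: max(7, 7, 8) = 8
Smallest bottleneck: 3.

3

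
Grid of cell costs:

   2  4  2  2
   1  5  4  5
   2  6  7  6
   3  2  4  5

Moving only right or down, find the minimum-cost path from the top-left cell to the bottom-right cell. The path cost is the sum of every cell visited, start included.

19

Cheapest: (0,0) → (1,0) → (2,0) → (3,0) → (3,1) → (3,2) → (3,3)
  2 + 1 + 2 + 3 + 2 + 4 + 5 = 19
(Top row then right column would cost 26.)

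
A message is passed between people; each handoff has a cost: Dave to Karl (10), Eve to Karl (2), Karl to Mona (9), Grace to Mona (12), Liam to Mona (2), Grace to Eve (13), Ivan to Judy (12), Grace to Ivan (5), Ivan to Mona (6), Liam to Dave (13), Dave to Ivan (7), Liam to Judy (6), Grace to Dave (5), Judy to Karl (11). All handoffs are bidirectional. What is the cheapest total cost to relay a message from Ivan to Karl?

15

Checking several routes:
Ivan-Grace-Eve-Karl: 5 + 13 + 2 = 20
Ivan-Dave-Karl: 7 + 10 = 17
Ivan-Grace-Dave-Karl: 5 + 5 + 10 = 20
Ivan-Mona-Karl: 6 + 9 = 15
The minimum is 15.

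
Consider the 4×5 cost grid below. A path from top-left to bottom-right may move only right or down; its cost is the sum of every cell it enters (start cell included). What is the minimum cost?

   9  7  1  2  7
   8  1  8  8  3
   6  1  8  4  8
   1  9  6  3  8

One optimal route is [0,0] → [0,1] → [1,1] → [2,1] → [2,2] → [2,3] → [3,3] → [3,4].
Its cost is 9 + 7 + 1 + 1 + 8 + 4 + 3 + 8 = 41.

41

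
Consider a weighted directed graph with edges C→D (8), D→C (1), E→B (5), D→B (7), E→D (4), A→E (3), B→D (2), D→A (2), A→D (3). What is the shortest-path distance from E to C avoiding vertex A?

5

Paths from E to C avoiding A:
E-B-D-C: 5 + 2 + 1 = 8
E-D-C: 4 + 1 = 5
Shortest: 5.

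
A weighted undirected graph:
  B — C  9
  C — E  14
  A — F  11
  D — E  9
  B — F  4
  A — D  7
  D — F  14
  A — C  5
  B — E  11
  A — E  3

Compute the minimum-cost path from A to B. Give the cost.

14

A few of the A→B routes:
A→C→B: 5 + 9 = 14
A→F→B: 11 + 4 = 15
A→E→B: 3 + 11 = 14
Shortest: 14.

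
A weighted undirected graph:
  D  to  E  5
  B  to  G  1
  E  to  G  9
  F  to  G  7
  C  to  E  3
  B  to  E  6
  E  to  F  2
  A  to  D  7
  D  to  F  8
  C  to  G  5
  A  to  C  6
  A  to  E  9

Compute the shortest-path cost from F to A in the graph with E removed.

15

Candidate routes:
F -> D -> A: 8 + 7 = 15
F -> G -> C -> A: 7 + 5 + 6 = 18
The minimum is 15.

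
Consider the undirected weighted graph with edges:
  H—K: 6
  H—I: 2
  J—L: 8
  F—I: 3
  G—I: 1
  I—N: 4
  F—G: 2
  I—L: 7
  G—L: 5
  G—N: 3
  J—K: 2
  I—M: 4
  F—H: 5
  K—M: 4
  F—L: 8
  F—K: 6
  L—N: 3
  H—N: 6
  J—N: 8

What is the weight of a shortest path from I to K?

8

A few of the I→K routes:
I - H - K: 2 + 6 = 8
I - F - K: 3 + 6 = 9
I - M - K: 4 + 4 = 8
I - G - F - K: 1 + 2 + 6 = 9
I - H - F - K: 2 + 5 + 6 = 13
The minimum is 8.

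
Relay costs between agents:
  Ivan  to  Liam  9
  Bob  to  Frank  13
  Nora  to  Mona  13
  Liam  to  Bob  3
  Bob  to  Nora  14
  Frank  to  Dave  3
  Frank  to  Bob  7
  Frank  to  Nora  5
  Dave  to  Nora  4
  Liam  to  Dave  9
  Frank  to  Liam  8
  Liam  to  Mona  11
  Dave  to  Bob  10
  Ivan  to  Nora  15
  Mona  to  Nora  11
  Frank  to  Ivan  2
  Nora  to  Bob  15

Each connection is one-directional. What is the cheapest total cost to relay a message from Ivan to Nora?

Comparing a few candidate routes:
Ivan - Liam - Mona - Nora: 9 + 11 + 11 = 31
Ivan - Liam - Bob - Frank - Nora: 9 + 3 + 13 + 5 = 30
Ivan - Nora: 15
Ivan - Liam - Dave - Nora: 9 + 9 + 4 = 22
Ivan - Liam - Bob - Nora: 9 + 3 + 14 = 26
The minimum is 15.

15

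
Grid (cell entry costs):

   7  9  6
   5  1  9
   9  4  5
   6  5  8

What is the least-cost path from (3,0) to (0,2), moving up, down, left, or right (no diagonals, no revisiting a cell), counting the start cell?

31

Cheapest: (3,0)→(3,1)→(2,1)→(1,1)→(0,1)→(0,2)
  6 + 5 + 4 + 1 + 9 + 6 = 31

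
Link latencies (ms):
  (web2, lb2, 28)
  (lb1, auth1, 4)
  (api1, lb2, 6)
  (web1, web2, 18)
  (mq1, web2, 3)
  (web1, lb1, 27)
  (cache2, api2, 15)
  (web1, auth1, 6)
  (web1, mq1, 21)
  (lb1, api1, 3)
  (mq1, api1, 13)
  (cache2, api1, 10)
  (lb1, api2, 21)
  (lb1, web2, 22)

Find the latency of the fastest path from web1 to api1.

A few of the web1→api1 routes:
web1-mq1-api1: 21 + 13 = 34
web1-web2-mq1-api1: 18 + 3 + 13 = 34
web1-auth1-lb1-api1: 6 + 4 + 3 = 13
web1-lb1-api1: 27 + 3 = 30
web1-auth1-lb1-web2-mq1-api1: 6 + 4 + 22 + 3 + 13 = 48
web1-web2-lb1-api1: 18 + 22 + 3 = 43
Shortest: 13 ms.

13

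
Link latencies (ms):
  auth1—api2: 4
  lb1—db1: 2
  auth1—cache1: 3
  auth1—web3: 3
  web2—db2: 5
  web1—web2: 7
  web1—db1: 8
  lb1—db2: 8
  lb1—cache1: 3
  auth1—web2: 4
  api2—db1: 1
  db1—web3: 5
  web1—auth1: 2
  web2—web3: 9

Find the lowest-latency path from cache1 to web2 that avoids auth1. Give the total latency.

16

Paths from cache1 to web2 avoiding auth1:
cache1 -> lb1 -> db1 -> web1 -> web2: 3 + 2 + 8 + 7 = 20
cache1 -> lb1 -> db2 -> web2: 3 + 8 + 5 = 16
cache1 -> lb1 -> db1 -> web3 -> web2: 3 + 2 + 5 + 9 = 19
Best route has total 16 ms.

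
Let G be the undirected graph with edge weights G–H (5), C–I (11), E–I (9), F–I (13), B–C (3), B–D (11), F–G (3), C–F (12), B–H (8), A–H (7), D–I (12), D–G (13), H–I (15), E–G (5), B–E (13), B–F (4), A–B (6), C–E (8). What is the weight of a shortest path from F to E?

A few of the F→E routes:
F -> I -> E: 13 + 9 = 22
F -> G -> E: 3 + 5 = 8
F -> B -> C -> E: 4 + 3 + 8 = 15
F -> B -> H -> G -> E: 4 + 8 + 5 + 5 = 22
F -> C -> E: 12 + 8 = 20
F -> B -> E: 4 + 13 = 17
The minimum is 8.

8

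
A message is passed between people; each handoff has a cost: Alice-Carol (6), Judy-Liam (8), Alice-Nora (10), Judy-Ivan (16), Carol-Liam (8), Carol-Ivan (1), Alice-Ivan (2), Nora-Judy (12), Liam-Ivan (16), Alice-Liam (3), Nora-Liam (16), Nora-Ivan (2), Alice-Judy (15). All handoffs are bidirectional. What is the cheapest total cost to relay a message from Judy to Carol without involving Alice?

Comparing a few candidate routes:
Judy-Ivan-Carol: 16 + 1 = 17
Judy-Liam-Carol: 8 + 8 = 16
Judy-Nora-Ivan-Carol: 12 + 2 + 1 = 15
Best route has total 15.

15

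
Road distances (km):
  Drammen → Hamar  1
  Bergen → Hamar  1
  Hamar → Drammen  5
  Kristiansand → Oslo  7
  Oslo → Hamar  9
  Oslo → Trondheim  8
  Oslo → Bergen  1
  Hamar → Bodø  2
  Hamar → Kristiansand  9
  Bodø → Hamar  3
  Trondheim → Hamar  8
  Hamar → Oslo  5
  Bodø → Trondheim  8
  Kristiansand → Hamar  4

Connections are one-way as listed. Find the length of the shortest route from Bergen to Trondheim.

11

Routes from Bergen to Trondheim:
Bergen -> Hamar -> Oslo -> Trondheim: 1 + 5 + 8 = 14
Bergen -> Hamar -> Kristiansand -> Oslo -> Trondheim: 1 + 9 + 7 + 8 = 25
Bergen -> Hamar -> Bodø -> Trondheim: 1 + 2 + 8 = 11
Shortest: 11 km.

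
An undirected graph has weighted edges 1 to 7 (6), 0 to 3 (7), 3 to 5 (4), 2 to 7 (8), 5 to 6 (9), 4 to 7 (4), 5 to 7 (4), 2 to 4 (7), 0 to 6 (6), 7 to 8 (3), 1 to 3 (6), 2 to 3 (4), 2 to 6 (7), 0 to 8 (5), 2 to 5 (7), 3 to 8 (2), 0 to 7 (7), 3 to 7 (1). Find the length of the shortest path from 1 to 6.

A few of the 1→6 routes:
1 - 7 - 0 - 6: 6 + 7 + 6 = 19
1 - 3 - 2 - 6: 6 + 4 + 7 = 17
1 - 7 - 3 - 2 - 6: 6 + 1 + 4 + 7 = 18
Shortest: 17.

17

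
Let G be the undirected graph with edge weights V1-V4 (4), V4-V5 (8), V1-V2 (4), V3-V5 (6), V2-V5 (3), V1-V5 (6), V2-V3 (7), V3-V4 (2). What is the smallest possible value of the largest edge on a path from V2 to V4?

4

Some routes from V2 to V4:
V2 → V5 → V1 → V4: max(3, 6, 4) = 6
V2 → V5 → V3 → V4: max(3, 6, 2) = 6
V2 → V1 → V5 → V3 → V4: max(4, 6, 6, 2) = 6
V2 → V1 → V4: max(4, 4) = 4
Best route has worst link 4.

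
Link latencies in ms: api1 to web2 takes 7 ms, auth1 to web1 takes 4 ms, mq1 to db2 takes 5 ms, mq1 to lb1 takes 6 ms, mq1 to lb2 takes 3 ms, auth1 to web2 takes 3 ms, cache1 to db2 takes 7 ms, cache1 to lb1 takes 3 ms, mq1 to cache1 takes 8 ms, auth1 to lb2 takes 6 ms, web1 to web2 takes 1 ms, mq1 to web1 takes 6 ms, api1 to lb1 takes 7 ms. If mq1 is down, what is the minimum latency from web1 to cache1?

18

Candidate routes:
web1→web2→api1→lb1→cache1: 1 + 7 + 7 + 3 = 18
web1→auth1→web2→api1→lb1→cache1: 4 + 3 + 7 + 7 + 3 = 24
The minimum is 18 ms.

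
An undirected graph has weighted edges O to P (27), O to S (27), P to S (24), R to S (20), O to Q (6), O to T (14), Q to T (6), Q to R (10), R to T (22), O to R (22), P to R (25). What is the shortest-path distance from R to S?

Some routes from R to S:
R-P-S: 25 + 24 = 49
R-Q-O-S: 10 + 6 + 27 = 43
R-S: 20
The minimum is 20.

20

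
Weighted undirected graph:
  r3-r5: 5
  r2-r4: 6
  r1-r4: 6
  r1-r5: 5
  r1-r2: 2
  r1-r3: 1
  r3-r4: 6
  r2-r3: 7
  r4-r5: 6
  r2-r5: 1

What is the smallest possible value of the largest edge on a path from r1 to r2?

Checking several routes:
r1 → r5 → r2: max(5, 1) = 5
r1 → r4 → r3 → r5 → r2: max(6, 6, 5, 1) = 6
r1 → r3 → r5 → r2: max(1, 5, 1) = 5
r1 → r2: max(2) = 2
The minimum achievable maximum is 2.

2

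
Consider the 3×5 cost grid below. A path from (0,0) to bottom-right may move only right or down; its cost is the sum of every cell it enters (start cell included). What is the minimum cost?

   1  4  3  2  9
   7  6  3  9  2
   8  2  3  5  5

24

Cheapest: (0,0) → (0,1) → (0,2) → (1,2) → (2,2) → (2,3) → (2,4)
  1 + 4 + 3 + 3 + 3 + 5 + 5 = 24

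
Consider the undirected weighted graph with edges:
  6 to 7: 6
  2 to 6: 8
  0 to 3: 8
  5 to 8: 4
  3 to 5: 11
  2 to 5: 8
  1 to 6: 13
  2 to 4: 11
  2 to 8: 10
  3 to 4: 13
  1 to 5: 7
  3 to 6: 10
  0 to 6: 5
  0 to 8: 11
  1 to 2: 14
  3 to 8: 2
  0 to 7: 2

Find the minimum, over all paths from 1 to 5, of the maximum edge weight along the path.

Some routes from 1 to 5:
1→6→3→0→8→5: max(13, 10, 8, 11, 4) = 13
1→5: max(7) = 7
1→6→3→4→2→8→5: max(13, 10, 13, 11, 10, 4) = 13
1→6→3→4→2→5: max(13, 10, 13, 11, 8) = 13
Best route has worst link 7.

7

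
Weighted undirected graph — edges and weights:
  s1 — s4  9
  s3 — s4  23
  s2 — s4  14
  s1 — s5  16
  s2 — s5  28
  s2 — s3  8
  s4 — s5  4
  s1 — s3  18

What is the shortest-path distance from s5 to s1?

Some routes from s5 to s1:
s5 -> s1: 16
s5 -> s4 -> s3 -> s1: 4 + 23 + 18 = 45
s5 -> s2 -> s4 -> s1: 28 + 14 + 9 = 51
s5 -> s4 -> s2 -> s3 -> s1: 4 + 14 + 8 + 18 = 44
s5 -> s4 -> s1: 4 + 9 = 13
Shortest: 13.

13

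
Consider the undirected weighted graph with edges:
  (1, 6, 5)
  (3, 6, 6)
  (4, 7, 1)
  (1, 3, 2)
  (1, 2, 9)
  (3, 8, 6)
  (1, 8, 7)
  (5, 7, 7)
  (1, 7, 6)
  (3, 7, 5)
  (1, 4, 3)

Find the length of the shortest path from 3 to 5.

12

Some routes from 3 to 5:
3 -> 7 -> 5: 5 + 7 = 12
3 -> 6 -> 1 -> 4 -> 7 -> 5: 6 + 5 + 3 + 1 + 7 = 22
3 -> 1 -> 4 -> 7 -> 5: 2 + 3 + 1 + 7 = 13
3 -> 1 -> 7 -> 5: 2 + 6 + 7 = 15
The minimum is 12.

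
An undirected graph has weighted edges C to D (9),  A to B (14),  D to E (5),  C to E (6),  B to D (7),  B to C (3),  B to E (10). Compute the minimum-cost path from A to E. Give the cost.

Routes from A to E:
A - B - E: 14 + 10 = 24
A - B - D - C - E: 14 + 7 + 9 + 6 = 36
A - B - C - D - E: 14 + 3 + 9 + 5 = 31
A - B - C - E: 14 + 3 + 6 = 23
A - B - D - E: 14 + 7 + 5 = 26
The minimum is 23.

23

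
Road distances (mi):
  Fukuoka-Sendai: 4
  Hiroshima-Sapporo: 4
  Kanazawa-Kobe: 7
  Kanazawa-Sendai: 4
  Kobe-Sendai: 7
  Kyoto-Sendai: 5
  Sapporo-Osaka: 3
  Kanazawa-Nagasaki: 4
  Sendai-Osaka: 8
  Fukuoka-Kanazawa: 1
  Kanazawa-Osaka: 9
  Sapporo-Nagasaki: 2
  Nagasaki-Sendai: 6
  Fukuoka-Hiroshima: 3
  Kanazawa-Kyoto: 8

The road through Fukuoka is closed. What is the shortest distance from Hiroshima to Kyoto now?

17

Checking several routes:
Hiroshima-Sapporo-Nagasaki-Kanazawa-Kyoto: 4 + 2 + 4 + 8 = 18
Hiroshima-Sapporo-Nagasaki-Kanazawa-Sendai-Kyoto: 4 + 2 + 4 + 4 + 5 = 19
Hiroshima-Sapporo-Osaka-Kanazawa-Kyoto: 4 + 3 + 9 + 8 = 24
Hiroshima-Sapporo-Nagasaki-Sendai-Kyoto: 4 + 2 + 6 + 5 = 17
Hiroshima-Sapporo-Osaka-Sendai-Kyoto: 4 + 3 + 8 + 5 = 20
The minimum is 17 mi.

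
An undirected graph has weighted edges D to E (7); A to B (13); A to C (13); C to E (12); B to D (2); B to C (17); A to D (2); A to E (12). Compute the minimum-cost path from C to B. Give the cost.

Checking several routes:
C -> E -> D -> B: 12 + 7 + 2 = 21
C -> E -> A -> D -> B: 12 + 12 + 2 + 2 = 28
C -> B: 17
C -> A -> B: 13 + 13 = 26
C -> A -> D -> B: 13 + 2 + 2 = 17
The minimum is 17.

17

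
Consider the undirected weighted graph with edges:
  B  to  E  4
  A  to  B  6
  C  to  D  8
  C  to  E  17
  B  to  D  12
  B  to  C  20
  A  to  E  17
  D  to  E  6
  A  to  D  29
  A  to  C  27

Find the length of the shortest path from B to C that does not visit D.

20

Checking several routes:
B-A-C: 6 + 27 = 33
B-E-C: 4 + 17 = 21
B-C: 20
Shortest: 20.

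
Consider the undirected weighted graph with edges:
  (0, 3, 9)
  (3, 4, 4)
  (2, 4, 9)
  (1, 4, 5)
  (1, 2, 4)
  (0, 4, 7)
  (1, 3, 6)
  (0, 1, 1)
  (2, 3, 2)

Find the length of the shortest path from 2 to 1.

Checking several routes:
2 -> 3 -> 1: 2 + 6 = 8
2 -> 1: 4
2 -> 3 -> 4 -> 1: 2 + 4 + 5 = 11
Best route has total 4.

4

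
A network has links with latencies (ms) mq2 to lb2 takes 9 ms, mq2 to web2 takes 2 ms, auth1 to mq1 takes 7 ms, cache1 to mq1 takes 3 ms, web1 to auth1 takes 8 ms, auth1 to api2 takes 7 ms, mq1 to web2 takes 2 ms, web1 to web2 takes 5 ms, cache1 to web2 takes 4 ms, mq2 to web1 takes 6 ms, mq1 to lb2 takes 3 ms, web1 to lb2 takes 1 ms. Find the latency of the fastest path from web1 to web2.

5

Checking several routes:
web1→lb2→mq1→web2: 1 + 3 + 2 = 6
web1→mq2→web2: 6 + 2 = 8
web1→web2: 5
Shortest: 5 ms.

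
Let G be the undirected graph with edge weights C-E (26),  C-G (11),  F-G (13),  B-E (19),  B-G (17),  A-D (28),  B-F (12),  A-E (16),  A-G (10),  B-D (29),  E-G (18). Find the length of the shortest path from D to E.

44

Checking several routes:
D → B → G → E: 29 + 17 + 18 = 64
D → A → G → E: 28 + 10 + 18 = 56
D → A → E: 28 + 16 = 44
D → B → F → G → E: 29 + 12 + 13 + 18 = 72
D → B → E: 29 + 19 = 48
Best route has total 44.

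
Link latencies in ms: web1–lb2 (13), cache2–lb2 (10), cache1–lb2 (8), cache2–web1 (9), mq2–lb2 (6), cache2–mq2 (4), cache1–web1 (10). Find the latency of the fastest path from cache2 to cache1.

18

Candidate routes:
cache2 → mq2 → lb2 → web1 → cache1: 4 + 6 + 13 + 10 = 33
cache2 → web1 → cache1: 9 + 10 = 19
cache2 → lb2 → cache1: 10 + 8 = 18
cache2 → web1 → lb2 → cache1: 9 + 13 + 8 = 30
cache2 → mq2 → lb2 → cache1: 4 + 6 + 8 = 18
cache2 → lb2 → web1 → cache1: 10 + 13 + 10 = 33
The minimum is 18 ms.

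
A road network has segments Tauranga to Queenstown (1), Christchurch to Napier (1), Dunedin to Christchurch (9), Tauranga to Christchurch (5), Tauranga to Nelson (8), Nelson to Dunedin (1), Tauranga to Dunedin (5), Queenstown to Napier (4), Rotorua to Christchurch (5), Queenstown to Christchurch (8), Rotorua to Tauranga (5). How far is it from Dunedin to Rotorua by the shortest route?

Checking several routes:
Dunedin→Nelson→Tauranga→Rotorua: 1 + 8 + 5 = 14
Dunedin→Christchurch→Rotorua: 9 + 5 = 14
Dunedin→Tauranga→Rotorua: 5 + 5 = 10
Dunedin→Tauranga→Christchurch→Rotorua: 5 + 5 + 5 = 15
Dunedin→Tauranga→Queenstown→Napier→Christchurch→Rotorua: 5 + 1 + 4 + 1 + 5 = 16
Dunedin→Tauranga→Queenstown→Christchurch→Rotorua: 5 + 1 + 8 + 5 = 19
Shortest: 10 mi.

10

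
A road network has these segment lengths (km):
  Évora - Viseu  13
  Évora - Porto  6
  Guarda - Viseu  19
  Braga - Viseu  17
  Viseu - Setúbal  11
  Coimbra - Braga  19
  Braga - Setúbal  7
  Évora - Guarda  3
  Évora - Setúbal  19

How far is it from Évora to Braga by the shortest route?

Checking several routes:
Évora → Viseu → Setúbal → Braga: 13 + 11 + 7 = 31
Évora → Guarda → Viseu → Setúbal → Braga: 3 + 19 + 11 + 7 = 40
Évora → Guarda → Viseu → Braga: 3 + 19 + 17 = 39
Évora → Viseu → Braga: 13 + 17 = 30
Évora → Setúbal → Braga: 19 + 7 = 26
The minimum is 26 km.

26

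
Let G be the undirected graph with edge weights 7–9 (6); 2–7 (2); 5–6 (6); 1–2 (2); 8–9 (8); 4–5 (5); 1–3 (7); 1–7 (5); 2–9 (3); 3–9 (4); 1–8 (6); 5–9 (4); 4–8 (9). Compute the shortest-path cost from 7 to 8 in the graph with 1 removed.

Candidate routes:
7 -> 9 -> 5 -> 4 -> 8: 6 + 4 + 5 + 9 = 24
7 -> 2 -> 9 -> 8: 2 + 3 + 8 = 13
7 -> 9 -> 8: 6 + 8 = 14
7 -> 2 -> 9 -> 5 -> 4 -> 8: 2 + 3 + 4 + 5 + 9 = 23
Shortest: 13.

13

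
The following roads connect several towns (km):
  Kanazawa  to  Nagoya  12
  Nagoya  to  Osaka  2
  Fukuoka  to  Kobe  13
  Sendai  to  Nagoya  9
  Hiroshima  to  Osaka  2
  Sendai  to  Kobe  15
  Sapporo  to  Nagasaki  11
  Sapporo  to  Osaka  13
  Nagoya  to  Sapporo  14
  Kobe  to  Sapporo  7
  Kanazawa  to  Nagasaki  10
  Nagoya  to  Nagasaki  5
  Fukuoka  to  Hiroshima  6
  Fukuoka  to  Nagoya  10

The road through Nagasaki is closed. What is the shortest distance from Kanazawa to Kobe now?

Comparing a few candidate routes:
Kanazawa - Nagoya - Sapporo - Kobe: 12 + 14 + 7 = 33
Kanazawa - Nagoya - Osaka - Hiroshima - Fukuoka - Kobe: 12 + 2 + 2 + 6 + 13 = 35
Kanazawa - Nagoya - Osaka - Sapporo - Kobe: 12 + 2 + 13 + 7 = 34
Kanazawa - Nagoya - Fukuoka - Kobe: 12 + 10 + 13 = 35
The minimum is 33 km.

33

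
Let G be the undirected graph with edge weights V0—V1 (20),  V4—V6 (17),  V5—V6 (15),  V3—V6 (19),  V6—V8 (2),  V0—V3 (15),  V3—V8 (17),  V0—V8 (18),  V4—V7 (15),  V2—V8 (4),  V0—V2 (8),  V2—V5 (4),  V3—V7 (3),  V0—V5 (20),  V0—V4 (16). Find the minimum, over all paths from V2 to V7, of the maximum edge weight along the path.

15

Comparing a few candidate routes:
V2 -> V5 -> V6 -> V4 -> V7: max(4, 15, 17, 15) = 17
V2 -> V0 -> V3 -> V7: max(8, 15, 3) = 15
V2 -> V0 -> V4 -> V7: max(8, 16, 15) = 16
Smallest bottleneck: 15.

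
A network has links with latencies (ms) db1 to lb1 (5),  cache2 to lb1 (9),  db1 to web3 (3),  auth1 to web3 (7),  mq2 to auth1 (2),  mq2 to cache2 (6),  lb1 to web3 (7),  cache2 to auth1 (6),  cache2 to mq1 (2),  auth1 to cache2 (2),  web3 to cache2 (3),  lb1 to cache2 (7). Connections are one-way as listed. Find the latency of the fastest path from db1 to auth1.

Routes from db1 to auth1:
db1-lb1-web3-cache2-auth1: 5 + 7 + 3 + 6 = 21
db1-web3-cache2-auth1: 3 + 3 + 6 = 12
db1-lb1-cache2-auth1: 5 + 7 + 6 = 18
The minimum is 12 ms.

12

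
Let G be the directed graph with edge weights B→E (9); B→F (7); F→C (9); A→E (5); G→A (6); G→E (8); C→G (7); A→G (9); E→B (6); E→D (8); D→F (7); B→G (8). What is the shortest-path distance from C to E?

Routes from C to E:
C -> G -> E: 7 + 8 = 15
C -> G -> A -> E: 7 + 6 + 5 = 18
Best route has total 15.

15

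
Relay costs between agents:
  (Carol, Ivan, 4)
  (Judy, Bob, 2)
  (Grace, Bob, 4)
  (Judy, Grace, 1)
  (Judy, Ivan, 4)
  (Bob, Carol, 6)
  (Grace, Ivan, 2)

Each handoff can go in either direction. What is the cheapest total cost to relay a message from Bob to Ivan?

5

A few of the Bob→Ivan routes:
Bob-Judy-Grace-Ivan: 2 + 1 + 2 = 5
Bob-Grace-Ivan: 4 + 2 = 6
Bob-Judy-Ivan: 2 + 4 = 6
The minimum is 5.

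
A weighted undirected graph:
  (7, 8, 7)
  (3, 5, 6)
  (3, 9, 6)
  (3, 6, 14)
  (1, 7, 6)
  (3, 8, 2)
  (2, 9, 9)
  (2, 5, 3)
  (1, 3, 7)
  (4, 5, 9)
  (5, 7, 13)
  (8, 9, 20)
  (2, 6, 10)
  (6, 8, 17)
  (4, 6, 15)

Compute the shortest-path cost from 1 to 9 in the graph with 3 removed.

Some routes from 1 to 9 avoiding 3:
1 → 7 → 5 → 2 → 9: 6 + 13 + 3 + 9 = 31
1 → 7 → 8 → 6 → 2 → 9: 6 + 7 + 17 + 10 + 9 = 49
1 → 7 → 8 → 9: 6 + 7 + 20 = 33
Shortest: 31.

31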